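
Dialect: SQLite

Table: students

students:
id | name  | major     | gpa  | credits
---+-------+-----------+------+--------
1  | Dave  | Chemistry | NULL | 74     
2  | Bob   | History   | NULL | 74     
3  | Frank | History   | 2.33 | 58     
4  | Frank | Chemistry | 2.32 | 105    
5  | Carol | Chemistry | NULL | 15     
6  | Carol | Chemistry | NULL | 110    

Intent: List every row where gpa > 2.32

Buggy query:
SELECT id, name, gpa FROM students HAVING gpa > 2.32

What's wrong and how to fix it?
Bug: HAVING filters the output of aggregation, but this query has no GROUP BY and no aggregate functions, so SQLite rejects it (HAVING clause on a non-aggregate query); the condition here is per row

Fix: Use WHERE for row-level filtering

Corrected query:
SELECT id, name, gpa FROM students WHERE gpa > 2.32

Result:
id | name  | gpa 
---+-------+-----
3  | Frank | 2.33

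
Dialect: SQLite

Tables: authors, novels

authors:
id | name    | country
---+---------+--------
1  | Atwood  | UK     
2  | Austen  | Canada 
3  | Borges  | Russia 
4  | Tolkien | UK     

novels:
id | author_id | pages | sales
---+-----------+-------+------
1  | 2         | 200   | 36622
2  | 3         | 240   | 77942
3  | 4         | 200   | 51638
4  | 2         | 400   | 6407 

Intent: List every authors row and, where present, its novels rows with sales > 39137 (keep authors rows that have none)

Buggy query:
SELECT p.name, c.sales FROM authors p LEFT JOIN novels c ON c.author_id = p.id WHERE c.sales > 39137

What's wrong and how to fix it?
Bug: Filtering c.sales in WHERE discards the NULL rows produced by LEFT JOIN, turning it into an inner join

Fix: Put 'c.sales > 39137' in the JOIN's ON clause instead of WHERE

Corrected query:
SELECT p.name, c.sales FROM authors p LEFT JOIN novels c ON c.author_id = p.id AND c.sales > 39137

Result:
name    | sales
--------+------
Atwood  | NULL 
Austen  | NULL 
Borges  | 77942
Tolkien | 51638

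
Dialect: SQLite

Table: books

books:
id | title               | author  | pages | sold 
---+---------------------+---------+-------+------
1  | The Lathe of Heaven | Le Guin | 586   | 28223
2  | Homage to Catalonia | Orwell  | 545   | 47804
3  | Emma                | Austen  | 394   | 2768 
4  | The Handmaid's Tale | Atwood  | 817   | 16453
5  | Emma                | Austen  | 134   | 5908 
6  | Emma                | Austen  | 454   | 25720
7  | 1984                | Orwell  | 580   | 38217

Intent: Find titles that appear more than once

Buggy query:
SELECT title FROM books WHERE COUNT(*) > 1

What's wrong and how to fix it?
Bug: COUNT(*) is an aggregate and cannot be used in WHERE

Fix: GROUP BY title, then filter groups with HAVING COUNT(*) > 1

Corrected query:
SELECT title FROM books GROUP BY title HAVING COUNT(*) > 1

Result:
title
-----
Emma 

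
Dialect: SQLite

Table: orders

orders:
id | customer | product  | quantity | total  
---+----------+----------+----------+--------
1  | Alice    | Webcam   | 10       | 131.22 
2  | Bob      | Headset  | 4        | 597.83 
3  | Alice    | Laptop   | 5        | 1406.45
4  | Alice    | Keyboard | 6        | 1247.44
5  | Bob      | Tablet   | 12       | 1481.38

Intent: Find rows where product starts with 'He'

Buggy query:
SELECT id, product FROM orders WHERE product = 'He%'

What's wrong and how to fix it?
Bug: Wildcards only work with LIKE; '=' treats '%' as a literal character

Fix: Use LIKE for wildcard pattern matching

Corrected query:
SELECT id, product FROM orders WHERE product LIKE 'He%'

Result:
id | product
---+--------
2  | Headset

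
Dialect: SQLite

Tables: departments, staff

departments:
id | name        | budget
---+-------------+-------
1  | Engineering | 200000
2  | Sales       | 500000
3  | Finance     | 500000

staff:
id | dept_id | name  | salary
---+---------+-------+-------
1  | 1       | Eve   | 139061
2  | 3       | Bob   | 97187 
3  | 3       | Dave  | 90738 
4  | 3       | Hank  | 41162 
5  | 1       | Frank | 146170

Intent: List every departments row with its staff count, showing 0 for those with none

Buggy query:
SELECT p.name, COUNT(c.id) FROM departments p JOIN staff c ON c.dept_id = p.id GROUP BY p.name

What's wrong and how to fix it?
Bug: An inner join excludes parents with zero children

Fix: Switch to LEFT JOIN to retain unmatched parent rows

Corrected query:
SELECT p.name, COUNT(c.id) FROM departments p LEFT JOIN staff c ON c.dept_id = p.id GROUP BY p.name

Result:
name        | COUNT(c.id)
------------+------------
Engineering | 2          
Finance     | 3          
Sales       | 0          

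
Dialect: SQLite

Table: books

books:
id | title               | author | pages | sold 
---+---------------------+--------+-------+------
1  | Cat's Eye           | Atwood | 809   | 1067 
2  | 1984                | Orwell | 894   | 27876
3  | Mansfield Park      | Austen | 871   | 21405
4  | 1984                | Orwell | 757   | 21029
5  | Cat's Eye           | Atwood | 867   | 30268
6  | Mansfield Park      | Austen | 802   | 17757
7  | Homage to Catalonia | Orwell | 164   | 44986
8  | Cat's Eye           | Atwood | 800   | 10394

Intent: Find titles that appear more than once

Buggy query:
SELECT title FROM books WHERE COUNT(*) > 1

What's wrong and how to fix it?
Bug: COUNT(*) is an aggregate and cannot be used in WHERE

Fix: Group first, then use HAVING for the count condition

Corrected query:
SELECT title FROM books GROUP BY title HAVING COUNT(*) > 1

Result:
title         
--------------
1984          
Cat's Eye     
Mansfield Park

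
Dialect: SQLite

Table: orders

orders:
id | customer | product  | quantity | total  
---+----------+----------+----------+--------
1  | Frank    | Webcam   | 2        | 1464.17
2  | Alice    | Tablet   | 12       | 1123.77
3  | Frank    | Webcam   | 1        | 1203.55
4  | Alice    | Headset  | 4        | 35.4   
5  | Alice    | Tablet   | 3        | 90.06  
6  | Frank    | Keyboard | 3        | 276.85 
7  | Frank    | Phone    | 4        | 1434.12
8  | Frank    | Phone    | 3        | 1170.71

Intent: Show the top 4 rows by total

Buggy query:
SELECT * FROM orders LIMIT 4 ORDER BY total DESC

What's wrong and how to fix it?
Bug: LIMIT must come after ORDER BY

Fix: Swap the clauses: ORDER BY first, then LIMIT

Corrected query:
SELECT * FROM orders ORDER BY total DESC LIMIT 4

Result:
id | customer | product | quantity | total  
---+----------+---------+----------+--------
1  | Frank    | Webcam  | 2        | 1464.17
7  | Frank    | Phone   | 4        | 1434.12
3  | Frank    | Webcam  | 1        | 1203.55
8  | Frank    | Phone   | 3        | 1170.71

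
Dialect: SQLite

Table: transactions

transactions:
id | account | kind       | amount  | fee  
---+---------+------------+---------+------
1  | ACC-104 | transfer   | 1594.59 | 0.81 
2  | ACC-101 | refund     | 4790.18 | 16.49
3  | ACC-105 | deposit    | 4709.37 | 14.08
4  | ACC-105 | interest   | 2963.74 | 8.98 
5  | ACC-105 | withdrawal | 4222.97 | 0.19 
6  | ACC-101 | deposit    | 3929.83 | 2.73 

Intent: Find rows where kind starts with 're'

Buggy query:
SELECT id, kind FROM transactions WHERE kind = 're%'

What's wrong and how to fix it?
Bug: '=' compares the literal string including the % character; pattern matching needs LIKE

Fix: Replace '=' with LIKE so 're%' is treated as a pattern

Corrected query:
SELECT id, kind FROM transactions WHERE kind LIKE 're%'

Result:
id | kind  
---+-------
2  | refund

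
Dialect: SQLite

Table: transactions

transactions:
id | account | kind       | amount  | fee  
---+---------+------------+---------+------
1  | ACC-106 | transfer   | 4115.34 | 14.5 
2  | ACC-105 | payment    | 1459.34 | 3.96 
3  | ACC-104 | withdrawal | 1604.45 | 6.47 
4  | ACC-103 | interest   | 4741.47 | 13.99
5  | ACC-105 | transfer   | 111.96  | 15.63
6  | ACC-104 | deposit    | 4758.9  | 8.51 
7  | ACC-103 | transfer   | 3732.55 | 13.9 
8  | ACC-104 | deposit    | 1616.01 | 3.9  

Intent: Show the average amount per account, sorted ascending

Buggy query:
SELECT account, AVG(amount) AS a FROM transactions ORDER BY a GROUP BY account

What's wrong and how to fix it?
Bug: ORDER BY appears before GROUP BY; SQL clause order requires GROUP BY first

Fix: Reorder: SELECT … FROM … GROUP BY … ORDER BY …

Corrected query:
SELECT account, AVG(amount) AS a FROM transactions GROUP BY account ORDER BY a

Result:
account | a          
--------+------------
ACC-105 | 785.65     
ACC-104 | 2659.786667
ACC-106 | 4115.34    
ACC-103 | 4237.01    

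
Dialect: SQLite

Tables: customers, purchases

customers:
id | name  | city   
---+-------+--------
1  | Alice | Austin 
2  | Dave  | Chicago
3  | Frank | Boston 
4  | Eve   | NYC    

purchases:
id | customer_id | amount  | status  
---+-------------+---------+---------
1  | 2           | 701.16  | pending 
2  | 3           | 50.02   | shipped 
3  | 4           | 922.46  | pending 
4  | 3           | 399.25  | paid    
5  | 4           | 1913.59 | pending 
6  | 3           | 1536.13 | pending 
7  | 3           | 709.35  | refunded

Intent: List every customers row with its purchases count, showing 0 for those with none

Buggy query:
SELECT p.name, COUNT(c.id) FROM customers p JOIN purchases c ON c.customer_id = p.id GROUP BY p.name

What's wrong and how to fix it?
Bug: INNER JOIN drops customers rows that have no matching purchases rows

Fix: Use LEFT JOIN so parents without children still appear (COUNT(c.id) gives 0)

Corrected query:
SELECT p.name, COUNT(c.id) FROM customers p LEFT JOIN purchases c ON c.customer_id = p.id GROUP BY p.name

Result:
name  | COUNT(c.id)
------+------------
Alice | 0          
Dave  | 1          
Eve   | 2          
Frank | 4          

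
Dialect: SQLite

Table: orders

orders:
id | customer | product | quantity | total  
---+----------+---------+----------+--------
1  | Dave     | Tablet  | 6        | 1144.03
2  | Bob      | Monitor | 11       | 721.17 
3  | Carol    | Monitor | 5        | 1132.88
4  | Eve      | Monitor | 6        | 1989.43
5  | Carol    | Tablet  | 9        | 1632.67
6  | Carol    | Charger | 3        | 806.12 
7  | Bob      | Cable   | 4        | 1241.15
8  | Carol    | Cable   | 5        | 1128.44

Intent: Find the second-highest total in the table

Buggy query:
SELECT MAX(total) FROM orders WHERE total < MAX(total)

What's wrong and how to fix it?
Bug: MAX(total) on the right of the comparison is an aggregate-in-WHERE error

Fix: Put the inner MAX in a scalar subquery

Corrected query:
SELECT MAX(total) FROM orders WHERE total < (SELECT MAX(total) FROM orders)

Result:
MAX(total)
----------
1632.67   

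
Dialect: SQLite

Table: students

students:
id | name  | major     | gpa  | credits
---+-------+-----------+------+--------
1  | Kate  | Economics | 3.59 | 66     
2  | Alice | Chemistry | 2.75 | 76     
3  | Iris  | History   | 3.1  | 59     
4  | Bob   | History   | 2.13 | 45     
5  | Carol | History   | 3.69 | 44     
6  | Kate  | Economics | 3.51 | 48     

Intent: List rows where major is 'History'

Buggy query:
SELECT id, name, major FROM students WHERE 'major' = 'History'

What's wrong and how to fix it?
Bug: Single quotes denote string literals in SQL; the column name is being compared as a constant string

Fix: Remove the quotes around the column name (or use double quotes for an identifier)

Corrected query:
SELECT id, name, major FROM students WHERE major = 'History'

Result:
id | name  | major  
---+-------+--------
3  | Iris  | History
4  | Bob   | History
5  | Carol | History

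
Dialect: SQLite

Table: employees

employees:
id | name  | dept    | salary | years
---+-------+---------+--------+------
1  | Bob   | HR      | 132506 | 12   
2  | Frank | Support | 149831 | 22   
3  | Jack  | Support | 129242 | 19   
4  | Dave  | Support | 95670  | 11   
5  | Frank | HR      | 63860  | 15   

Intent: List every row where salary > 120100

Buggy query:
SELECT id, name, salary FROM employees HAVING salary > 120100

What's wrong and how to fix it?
Bug: HAVING filters the output of aggregation, but this query has no GROUP BY and no aggregate functions, so SQLite rejects it (HAVING clause on a non-aggregate query); the condition here is per row

Fix: Replace HAVING with WHERE since the condition applies to individual rows

Corrected query:
SELECT id, name, salary FROM employees WHERE salary > 120100

Result:
id | name  | salary
---+-------+-------
1  | Bob   | 132506
2  | Frank | 149831
3  | Jack  | 129242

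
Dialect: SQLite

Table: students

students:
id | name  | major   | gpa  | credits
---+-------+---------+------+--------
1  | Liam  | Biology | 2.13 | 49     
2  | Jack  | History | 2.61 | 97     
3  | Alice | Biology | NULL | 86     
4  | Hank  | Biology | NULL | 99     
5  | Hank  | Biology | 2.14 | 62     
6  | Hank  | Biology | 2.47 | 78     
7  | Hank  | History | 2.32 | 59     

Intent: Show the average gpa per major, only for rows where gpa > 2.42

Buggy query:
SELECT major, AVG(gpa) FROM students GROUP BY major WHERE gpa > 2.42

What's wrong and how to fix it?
Bug: Row-level WHERE must come before GROUP BY in the clause order

Fix: Place WHERE between FROM and GROUP BY

Corrected query:
SELECT major, AVG(gpa) FROM students WHERE gpa > 2.42 GROUP BY major

Result:
major   | AVG(gpa)
--------+---------
Biology | 2.47    
History | 2.61    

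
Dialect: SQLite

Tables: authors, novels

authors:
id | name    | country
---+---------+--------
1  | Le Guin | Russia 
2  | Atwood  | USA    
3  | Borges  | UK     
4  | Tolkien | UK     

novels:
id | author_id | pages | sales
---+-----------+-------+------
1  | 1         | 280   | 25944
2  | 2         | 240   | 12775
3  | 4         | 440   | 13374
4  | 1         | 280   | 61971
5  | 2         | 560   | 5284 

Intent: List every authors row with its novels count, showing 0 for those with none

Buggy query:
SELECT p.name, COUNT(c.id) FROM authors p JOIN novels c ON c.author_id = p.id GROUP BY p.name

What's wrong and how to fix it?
Bug: INNER JOIN drops authors rows that have no matching novels rows

Fix: Use LEFT JOIN so parents without children still appear (COUNT(c.id) gives 0)

Corrected query:
SELECT p.name, COUNT(c.id) FROM authors p LEFT JOIN novels c ON c.author_id = p.id GROUP BY p.name

Result:
name    | COUNT(c.id)
--------+------------
Atwood  | 2          
Borges  | 0          
Le Guin | 2          
Tolkien | 1          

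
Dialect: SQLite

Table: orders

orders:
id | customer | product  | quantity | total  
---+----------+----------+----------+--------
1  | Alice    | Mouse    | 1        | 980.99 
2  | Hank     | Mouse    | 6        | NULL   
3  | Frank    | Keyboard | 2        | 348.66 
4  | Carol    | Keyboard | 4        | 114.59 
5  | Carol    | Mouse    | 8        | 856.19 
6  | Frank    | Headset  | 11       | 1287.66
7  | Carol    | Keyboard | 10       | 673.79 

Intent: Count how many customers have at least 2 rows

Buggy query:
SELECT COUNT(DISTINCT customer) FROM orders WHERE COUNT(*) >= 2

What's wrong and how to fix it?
Bug: COUNT(*) cannot appear in WHERE; the per-group count doesn't exist yet

Fix: Use a subquery that GROUPs and filters with HAVING, then count its rows

Corrected query:
SELECT COUNT(*) FROM (SELECT customer FROM orders GROUP BY customer HAVING COUNT(*) >= 2)

Result:
COUNT(*)
--------
2       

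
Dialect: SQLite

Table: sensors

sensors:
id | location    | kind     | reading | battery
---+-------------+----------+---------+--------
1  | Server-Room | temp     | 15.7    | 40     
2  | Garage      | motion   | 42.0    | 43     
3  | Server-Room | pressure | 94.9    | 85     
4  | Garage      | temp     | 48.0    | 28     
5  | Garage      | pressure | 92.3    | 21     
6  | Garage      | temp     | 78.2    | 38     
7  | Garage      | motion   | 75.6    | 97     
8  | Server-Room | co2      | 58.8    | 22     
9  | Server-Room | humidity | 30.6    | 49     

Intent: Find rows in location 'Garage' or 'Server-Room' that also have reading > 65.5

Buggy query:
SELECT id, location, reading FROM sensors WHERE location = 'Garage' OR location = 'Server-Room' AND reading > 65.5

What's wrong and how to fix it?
Bug: AND binds tighter than OR, so this parses as location = 'Garage' OR (location = 'Server-Room' AND reading > 65.5)

Fix: Add parentheses around the OR so the AND applies to both alternatives

Corrected query:
SELECT id, location, reading FROM sensors WHERE (location = 'Garage' OR location = 'Server-Room') AND reading > 65.5

Result:
id | location    | reading
---+-------------+--------
3  | Server-Room | 94.9   
5  | Garage      | 92.3   
6  | Garage      | 78.2   
7  | Garage      | 75.6   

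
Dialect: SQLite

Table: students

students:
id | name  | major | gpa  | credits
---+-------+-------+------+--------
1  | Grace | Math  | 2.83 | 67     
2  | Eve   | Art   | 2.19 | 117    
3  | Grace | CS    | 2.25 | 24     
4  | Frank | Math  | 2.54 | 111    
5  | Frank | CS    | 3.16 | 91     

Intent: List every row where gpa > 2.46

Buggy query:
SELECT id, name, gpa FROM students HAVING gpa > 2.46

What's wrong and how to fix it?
Bug: This is a non-aggregate query (no GROUP BY, no aggregates), so in SQLite the HAVING clause is invalid here; a row-level condition belongs in WHERE

Fix: Replace HAVING with WHERE since the condition applies to individual rows

Corrected query:
SELECT id, name, gpa FROM students WHERE gpa > 2.46

Result:
id | name  | gpa 
---+-------+-----
1  | Grace | 2.83
4  | Frank | 2.54
5  | Frank | 3.16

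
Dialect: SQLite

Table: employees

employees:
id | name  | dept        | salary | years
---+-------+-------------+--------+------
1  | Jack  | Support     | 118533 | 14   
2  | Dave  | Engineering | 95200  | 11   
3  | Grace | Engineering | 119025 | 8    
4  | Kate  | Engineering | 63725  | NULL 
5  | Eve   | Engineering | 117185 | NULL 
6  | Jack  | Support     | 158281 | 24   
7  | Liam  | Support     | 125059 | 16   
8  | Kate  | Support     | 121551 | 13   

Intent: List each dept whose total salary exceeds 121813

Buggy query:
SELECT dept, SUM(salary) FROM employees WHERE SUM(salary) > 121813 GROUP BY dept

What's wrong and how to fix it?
Bug: SUM(salary) is an aggregate, but WHERE filters rows before aggregation

Fix: Move the aggregate condition to a HAVING clause

Corrected query:
SELECT dept, SUM(salary) FROM employees GROUP BY dept HAVING SUM(salary) > 121813

Result:
dept        | SUM(salary)
------------+------------
Engineering | 395135     
Support     | 523424     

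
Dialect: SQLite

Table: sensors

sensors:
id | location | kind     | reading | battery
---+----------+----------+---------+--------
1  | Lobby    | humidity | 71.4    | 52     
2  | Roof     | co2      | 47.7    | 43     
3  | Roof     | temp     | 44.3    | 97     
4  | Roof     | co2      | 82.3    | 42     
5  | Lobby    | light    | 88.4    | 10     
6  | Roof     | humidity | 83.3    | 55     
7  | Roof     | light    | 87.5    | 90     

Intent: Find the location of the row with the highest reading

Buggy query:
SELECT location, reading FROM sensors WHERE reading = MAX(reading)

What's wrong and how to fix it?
Bug: WHERE is evaluated per row; an aggregate over the whole table isn't defined there

Fix: Wrap MAX in a scalar subquery so WHERE compares against a single value

Corrected query:
SELECT location, reading FROM sensors WHERE reading = (SELECT MAX(reading) FROM sensors)

Result:
location | reading
---------+--------
Lobby    | 88.4   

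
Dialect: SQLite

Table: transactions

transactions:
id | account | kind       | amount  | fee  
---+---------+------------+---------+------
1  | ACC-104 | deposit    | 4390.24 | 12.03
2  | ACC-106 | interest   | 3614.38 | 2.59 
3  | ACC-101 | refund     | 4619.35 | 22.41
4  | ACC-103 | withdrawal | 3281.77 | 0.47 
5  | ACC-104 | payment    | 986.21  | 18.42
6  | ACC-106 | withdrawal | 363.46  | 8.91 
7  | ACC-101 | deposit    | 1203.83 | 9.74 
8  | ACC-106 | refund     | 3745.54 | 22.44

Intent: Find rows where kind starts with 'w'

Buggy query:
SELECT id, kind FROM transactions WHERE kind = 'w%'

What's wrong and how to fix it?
Bug: Wildcards only work with LIKE; '=' treats '%' as a literal character

Fix: Replace '=' with LIKE so 'w%' is treated as a pattern

Corrected query:
SELECT id, kind FROM transactions WHERE kind LIKE 'w%'

Result:
id | kind      
---+-----------
4  | withdrawal
6  | withdrawal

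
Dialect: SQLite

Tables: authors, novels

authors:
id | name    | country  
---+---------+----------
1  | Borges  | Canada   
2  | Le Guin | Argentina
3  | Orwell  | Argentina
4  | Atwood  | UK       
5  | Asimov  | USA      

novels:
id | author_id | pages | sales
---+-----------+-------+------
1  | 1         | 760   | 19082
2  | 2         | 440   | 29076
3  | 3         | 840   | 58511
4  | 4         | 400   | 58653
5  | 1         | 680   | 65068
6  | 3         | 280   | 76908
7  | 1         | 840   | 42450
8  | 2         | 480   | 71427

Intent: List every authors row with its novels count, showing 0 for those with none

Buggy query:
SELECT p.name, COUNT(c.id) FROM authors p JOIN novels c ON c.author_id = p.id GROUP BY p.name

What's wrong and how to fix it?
Bug: INNER JOIN drops authors rows that have no matching novels rows

Fix: Use LEFT JOIN so parents without children still appear (COUNT(c.id) gives 0)

Corrected query:
SELECT p.name, COUNT(c.id) FROM authors p LEFT JOIN novels c ON c.author_id = p.id GROUP BY p.name

Result:
name    | COUNT(c.id)
--------+------------
Asimov  | 0          
Atwood  | 1          
Borges  | 3          
Le Guin | 2          
Orwell  | 2          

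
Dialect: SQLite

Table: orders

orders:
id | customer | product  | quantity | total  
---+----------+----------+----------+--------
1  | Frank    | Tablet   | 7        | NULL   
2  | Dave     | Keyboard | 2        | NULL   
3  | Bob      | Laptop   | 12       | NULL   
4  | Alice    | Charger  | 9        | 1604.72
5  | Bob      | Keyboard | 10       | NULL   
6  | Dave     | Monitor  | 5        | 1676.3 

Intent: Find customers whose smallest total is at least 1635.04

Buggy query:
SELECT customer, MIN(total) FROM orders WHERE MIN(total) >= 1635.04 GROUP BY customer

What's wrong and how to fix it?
Bug: MIN() in WHERE is a misuse of aggregate

Fix: Use HAVING for the per-group MIN condition

Corrected query:
SELECT customer, MIN(total) FROM orders GROUP BY customer HAVING MIN(total) >= 1635.04

Result:
customer | MIN(total)
---------+-----------
Dave     | 1676.3    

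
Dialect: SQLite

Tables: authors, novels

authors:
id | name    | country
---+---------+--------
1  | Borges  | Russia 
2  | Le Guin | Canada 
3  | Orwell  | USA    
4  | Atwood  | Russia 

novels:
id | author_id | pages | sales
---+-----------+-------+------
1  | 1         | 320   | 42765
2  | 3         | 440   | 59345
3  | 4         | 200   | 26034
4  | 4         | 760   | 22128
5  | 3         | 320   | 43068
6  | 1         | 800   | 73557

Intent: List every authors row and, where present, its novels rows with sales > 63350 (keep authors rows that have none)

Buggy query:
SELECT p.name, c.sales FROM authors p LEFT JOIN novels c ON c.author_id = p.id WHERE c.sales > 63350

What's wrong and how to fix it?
Bug: Filtering c.sales in WHERE discards the NULL rows produced by LEFT JOIN, turning it into an inner join

Fix: Move the right-table condition into the ON clause so unmatched parents are kept

Corrected query:
SELECT p.name, c.sales FROM authors p LEFT JOIN novels c ON c.author_id = p.id AND c.sales > 63350

Result:
name    | sales
--------+------
Borges  | 73557
Le Guin | NULL 
Orwell  | NULL 
Atwood  | NULL 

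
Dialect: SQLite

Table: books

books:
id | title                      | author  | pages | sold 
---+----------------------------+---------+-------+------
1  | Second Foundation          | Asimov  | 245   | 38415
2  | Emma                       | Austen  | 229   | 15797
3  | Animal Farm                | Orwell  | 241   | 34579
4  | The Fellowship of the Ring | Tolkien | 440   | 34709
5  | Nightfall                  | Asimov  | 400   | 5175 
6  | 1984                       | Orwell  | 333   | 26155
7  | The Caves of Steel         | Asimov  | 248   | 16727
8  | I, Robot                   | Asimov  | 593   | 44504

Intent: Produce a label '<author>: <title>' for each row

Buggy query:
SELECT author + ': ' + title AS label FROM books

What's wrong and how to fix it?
Bug: SQLite uses || for string concatenation; + coerces text to numbers (yielding 0)

Fix: Replace + with || to concatenate text

Corrected query:
SELECT author || ': ' || title AS label FROM books

Result:
label                              
-----------------------------------
Asimov: Second Foundation          
Austen: Emma                       
Orwell: Animal Farm                
Tolkien: The Fellowship of the Ring
Asimov: Nightfall                  
Orwell: 1984                       
Asimov: The Caves of Steel         
Asimov: I, Robot                   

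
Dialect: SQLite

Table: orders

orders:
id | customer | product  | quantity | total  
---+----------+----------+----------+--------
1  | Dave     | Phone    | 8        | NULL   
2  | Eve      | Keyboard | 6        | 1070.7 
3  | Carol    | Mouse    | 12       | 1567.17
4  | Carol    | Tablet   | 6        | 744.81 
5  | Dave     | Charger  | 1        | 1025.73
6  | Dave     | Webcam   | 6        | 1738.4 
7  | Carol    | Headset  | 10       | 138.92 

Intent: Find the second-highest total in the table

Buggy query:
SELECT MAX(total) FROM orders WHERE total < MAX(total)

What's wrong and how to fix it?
Bug: The inner MAX is an aggregate inside WHERE, which is not allowed

Fix: Put the inner MAX in a scalar subquery

Corrected query:
SELECT MAX(total) FROM orders WHERE total < (SELECT MAX(total) FROM orders)

Result:
MAX(total)
----------
1567.17   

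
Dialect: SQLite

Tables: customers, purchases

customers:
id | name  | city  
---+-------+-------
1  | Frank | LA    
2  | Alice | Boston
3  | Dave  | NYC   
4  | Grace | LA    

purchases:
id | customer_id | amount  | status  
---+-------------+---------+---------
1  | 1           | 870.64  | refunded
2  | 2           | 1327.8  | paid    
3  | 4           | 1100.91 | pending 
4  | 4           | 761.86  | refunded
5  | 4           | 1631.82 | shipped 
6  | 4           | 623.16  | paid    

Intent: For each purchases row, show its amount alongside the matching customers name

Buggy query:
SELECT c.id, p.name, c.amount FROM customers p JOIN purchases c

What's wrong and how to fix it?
Bug: Missing join condition: each purchases row is matched to all customers rows instead of just its own

Fix: Specify the join condition linking the foreign key to the parent id

Corrected query:
SELECT c.id, p.name, c.amount FROM customers p JOIN purchases c ON c.customer_id = p.id

Result:
id | name  | amount 
---+-------+--------
1  | Frank | 870.64 
2  | Alice | 1327.8 
3  | Grace | 1100.91
4  | Grace | 761.86 
5  | Grace | 1631.82
6  | Grace | 623.16 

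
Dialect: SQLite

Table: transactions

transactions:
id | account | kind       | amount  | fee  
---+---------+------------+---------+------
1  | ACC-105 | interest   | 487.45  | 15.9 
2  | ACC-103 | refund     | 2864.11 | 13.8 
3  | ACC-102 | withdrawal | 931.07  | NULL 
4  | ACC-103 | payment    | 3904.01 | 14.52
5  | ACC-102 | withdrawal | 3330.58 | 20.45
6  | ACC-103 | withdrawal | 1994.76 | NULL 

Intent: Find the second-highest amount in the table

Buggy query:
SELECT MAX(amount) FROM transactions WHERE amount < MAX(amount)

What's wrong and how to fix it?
Bug: MAX(amount) on the right of the comparison is an aggregate-in-WHERE error

Fix: Put the inner MAX in a scalar subquery

Corrected query:
SELECT MAX(amount) FROM transactions WHERE amount < (SELECT MAX(amount) FROM transactions)

Result:
MAX(amount)
-----------
3330.58    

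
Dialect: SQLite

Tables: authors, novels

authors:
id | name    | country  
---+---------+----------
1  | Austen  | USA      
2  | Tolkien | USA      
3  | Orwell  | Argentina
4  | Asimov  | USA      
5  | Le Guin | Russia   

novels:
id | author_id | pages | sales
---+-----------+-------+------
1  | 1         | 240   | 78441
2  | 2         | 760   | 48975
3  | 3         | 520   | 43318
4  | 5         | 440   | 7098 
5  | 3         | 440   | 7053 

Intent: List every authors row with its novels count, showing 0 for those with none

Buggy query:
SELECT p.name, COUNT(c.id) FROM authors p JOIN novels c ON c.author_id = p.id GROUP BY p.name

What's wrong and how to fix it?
Bug: INNER JOIN drops authors rows that have no matching novels rows

Fix: Switch to LEFT JOIN to retain unmatched parent rows

Corrected query:
SELECT p.name, COUNT(c.id) FROM authors p LEFT JOIN novels c ON c.author_id = p.id GROUP BY p.name

Result:
name    | COUNT(c.id)
--------+------------
Asimov  | 0          
Austen  | 1          
Le Guin | 1          
Orwell  | 2          
Tolkien | 1          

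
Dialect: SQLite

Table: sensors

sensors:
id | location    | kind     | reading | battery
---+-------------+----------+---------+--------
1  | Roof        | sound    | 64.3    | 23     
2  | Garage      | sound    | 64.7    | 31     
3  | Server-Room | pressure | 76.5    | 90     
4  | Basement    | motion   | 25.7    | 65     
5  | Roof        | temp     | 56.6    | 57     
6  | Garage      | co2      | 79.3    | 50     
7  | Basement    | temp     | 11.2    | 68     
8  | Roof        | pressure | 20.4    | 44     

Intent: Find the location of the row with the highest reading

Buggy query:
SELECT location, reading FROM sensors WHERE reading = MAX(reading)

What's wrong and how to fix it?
Bug: MAX(reading) is an aggregate and cannot be used directly in WHERE

Fix: Wrap MAX in a scalar subquery so WHERE compares against a single value

Corrected query:
SELECT location, reading FROM sensors WHERE reading = (SELECT MAX(reading) FROM sensors)

Result:
location | reading
---------+--------
Garage   | 79.3   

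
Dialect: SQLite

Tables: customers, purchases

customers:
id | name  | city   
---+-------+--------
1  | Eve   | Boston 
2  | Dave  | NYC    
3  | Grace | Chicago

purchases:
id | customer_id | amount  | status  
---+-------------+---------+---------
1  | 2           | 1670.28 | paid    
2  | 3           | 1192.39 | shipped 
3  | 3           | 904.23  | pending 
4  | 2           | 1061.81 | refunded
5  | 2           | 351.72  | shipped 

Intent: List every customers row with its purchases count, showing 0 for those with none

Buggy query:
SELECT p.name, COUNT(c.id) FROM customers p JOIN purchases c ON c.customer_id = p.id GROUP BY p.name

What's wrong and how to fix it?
Bug: INNER JOIN drops customers rows that have no matching purchases rows

Fix: Switch to LEFT JOIN to retain unmatched parent rows

Corrected query:
SELECT p.name, COUNT(c.id) FROM customers p LEFT JOIN purchases c ON c.customer_id = p.id GROUP BY p.name

Result:
name  | COUNT(c.id)
------+------------
Dave  | 3          
Eve   | 0          
Grace | 2          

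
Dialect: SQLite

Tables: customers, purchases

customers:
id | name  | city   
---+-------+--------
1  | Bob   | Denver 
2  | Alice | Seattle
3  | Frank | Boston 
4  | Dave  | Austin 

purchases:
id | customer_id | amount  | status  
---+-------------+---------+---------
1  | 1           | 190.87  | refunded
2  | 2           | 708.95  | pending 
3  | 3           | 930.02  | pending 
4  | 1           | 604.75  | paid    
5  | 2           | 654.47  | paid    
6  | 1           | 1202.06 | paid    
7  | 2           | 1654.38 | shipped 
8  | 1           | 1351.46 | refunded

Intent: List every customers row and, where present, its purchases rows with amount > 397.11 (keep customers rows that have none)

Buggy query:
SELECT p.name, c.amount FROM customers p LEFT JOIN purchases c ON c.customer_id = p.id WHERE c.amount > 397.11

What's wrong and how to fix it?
Bug: Filtering c.amount in WHERE discards the NULL rows produced by LEFT JOIN, turning it into an inner join

Fix: Move the right-table condition into the ON clause so unmatched parents are kept

Corrected query:
SELECT p.name, c.amount FROM customers p LEFT JOIN purchases c ON c.customer_id = p.id AND c.amount > 397.11

Result:
name  | amount 
------+--------
Bob   | 604.75 
Bob   | 1202.06
Bob   | 1351.46
Alice | 654.47 
Alice | 708.95 
Alice | 1654.38
Frank | 930.02 
Dave  | NULL   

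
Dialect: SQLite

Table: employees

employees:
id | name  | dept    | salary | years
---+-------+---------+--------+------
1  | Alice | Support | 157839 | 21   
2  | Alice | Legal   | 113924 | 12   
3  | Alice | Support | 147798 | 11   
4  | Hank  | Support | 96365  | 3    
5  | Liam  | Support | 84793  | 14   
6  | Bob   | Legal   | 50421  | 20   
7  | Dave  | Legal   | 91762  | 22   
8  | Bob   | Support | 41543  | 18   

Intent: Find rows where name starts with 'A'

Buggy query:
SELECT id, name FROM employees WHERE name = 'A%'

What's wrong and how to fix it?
Bug: '=' compares the literal string including the % character; pattern matching needs LIKE

Fix: Replace '=' with LIKE so 'A%' is treated as a pattern

Corrected query:
SELECT id, name FROM employees WHERE name LIKE 'A%'

Result:
id | name 
---+------
1  | Alice
2  | Alice
3  | Alice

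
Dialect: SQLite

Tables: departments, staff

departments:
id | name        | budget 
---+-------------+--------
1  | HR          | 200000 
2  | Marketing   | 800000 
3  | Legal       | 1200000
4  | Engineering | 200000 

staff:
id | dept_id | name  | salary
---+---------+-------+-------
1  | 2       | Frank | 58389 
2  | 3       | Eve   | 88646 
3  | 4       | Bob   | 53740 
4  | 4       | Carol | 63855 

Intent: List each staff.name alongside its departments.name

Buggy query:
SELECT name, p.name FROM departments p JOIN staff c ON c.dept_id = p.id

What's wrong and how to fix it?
Bug: Both tables have a 'name' column; the unqualified reference is ambiguous

Fix: Qualify the column with its table alias (c.name)

Corrected query:
SELECT c.name, p.name FROM departments p JOIN staff c ON c.dept_id = p.id

Result:
name  | name       
------+------------
Frank | Marketing  
Eve   | Legal      
Bob   | Engineering
Carol | Engineering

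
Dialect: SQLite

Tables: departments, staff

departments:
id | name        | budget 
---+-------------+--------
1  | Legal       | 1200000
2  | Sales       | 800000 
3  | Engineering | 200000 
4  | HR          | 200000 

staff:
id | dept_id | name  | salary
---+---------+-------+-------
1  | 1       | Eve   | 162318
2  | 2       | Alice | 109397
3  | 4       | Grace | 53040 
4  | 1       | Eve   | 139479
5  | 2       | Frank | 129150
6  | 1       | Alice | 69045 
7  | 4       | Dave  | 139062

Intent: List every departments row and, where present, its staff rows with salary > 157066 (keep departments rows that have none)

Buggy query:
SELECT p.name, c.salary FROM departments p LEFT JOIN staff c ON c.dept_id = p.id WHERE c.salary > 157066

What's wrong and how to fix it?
Bug: A WHERE condition on the right-hand table after LEFT JOIN drops unmatched parents

Fix: Put 'c.salary > 157066' in the JOIN's ON clause instead of WHERE

Corrected query:
SELECT p.name, c.salary FROM departments p LEFT JOIN staff c ON c.dept_id = p.id AND c.salary > 157066

Result:
name        | salary
------------+-------
Legal       | 162318
Sales       | NULL  
Engineering | NULL  
HR          | NULL  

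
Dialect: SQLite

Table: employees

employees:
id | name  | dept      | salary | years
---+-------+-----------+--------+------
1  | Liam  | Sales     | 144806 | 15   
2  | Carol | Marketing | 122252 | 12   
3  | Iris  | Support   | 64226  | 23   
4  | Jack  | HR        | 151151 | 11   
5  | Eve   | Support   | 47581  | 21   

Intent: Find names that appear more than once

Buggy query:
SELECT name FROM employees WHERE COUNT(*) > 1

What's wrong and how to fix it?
Bug: COUNT(*) is an aggregate and cannot be used in WHERE

Fix: GROUP BY name, then filter groups with HAVING COUNT(*) > 1

Corrected query:
SELECT name FROM employees GROUP BY name HAVING COUNT(*) > 1

Result:
(no rows)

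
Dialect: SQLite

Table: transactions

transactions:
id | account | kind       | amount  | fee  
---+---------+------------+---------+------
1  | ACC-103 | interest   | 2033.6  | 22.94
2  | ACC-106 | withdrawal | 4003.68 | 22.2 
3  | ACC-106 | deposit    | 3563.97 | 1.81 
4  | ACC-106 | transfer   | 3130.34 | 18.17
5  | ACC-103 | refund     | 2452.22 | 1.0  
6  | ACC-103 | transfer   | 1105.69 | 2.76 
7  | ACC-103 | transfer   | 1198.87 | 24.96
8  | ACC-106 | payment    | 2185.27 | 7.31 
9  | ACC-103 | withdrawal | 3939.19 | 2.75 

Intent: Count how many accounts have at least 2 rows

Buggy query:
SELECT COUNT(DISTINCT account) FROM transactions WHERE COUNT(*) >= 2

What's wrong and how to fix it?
Bug: WHERE filters individual rows, not groups, so a group-level COUNT is invalid there

Fix: Group first with HAVING COUNT(*) >= 2, then COUNT the resulting groups

Corrected query:
SELECT COUNT(*) FROM (SELECT account FROM transactions GROUP BY account HAVING COUNT(*) >= 2)

Result:
COUNT(*)
--------
2       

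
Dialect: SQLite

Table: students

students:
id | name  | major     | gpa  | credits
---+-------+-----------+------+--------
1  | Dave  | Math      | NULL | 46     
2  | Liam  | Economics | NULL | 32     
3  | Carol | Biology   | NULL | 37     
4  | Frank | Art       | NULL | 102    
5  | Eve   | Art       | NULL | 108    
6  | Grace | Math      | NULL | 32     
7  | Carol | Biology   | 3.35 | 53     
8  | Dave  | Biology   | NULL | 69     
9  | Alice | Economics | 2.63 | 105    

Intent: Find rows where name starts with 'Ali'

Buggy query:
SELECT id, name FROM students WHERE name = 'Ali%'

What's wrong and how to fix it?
Bug: Wildcards only work with LIKE; '=' treats '%' as a literal character

Fix: Use LIKE for wildcard pattern matching

Corrected query:
SELECT id, name FROM students WHERE name LIKE 'Ali%'

Result:
id | name 
---+------
9  | Alice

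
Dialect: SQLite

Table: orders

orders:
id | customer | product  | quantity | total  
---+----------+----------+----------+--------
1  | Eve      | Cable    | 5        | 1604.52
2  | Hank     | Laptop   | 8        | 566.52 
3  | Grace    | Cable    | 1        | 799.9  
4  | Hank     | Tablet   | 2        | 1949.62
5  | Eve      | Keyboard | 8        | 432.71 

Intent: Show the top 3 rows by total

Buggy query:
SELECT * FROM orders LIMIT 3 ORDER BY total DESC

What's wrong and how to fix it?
Bug: LIMIT must come after ORDER BY

Fix: Swap the clauses: ORDER BY first, then LIMIT

Corrected query:
SELECT * FROM orders ORDER BY total DESC LIMIT 3

Result:
id | customer | product | quantity | total  
---+----------+---------+----------+--------
4  | Hank     | Tablet  | 2        | 1949.62
1  | Eve      | Cable   | 5        | 1604.52
3  | Grace    | Cable   | 1        | 799.9  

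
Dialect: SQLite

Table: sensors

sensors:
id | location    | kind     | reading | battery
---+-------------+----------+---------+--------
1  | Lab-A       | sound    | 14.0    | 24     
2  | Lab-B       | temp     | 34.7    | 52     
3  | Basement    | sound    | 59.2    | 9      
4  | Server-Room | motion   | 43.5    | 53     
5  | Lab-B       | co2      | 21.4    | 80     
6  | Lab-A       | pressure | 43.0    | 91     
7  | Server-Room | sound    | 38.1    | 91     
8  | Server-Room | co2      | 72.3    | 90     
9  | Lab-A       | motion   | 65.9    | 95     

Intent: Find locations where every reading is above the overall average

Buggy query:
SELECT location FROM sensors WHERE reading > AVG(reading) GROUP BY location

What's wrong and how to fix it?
Bug: WHERE evaluates per row before aggregation, so AVG() is unavailable

Fix: Use a subquery for AVG and a HAVING MIN(...) filter so the condition holds for every row in the group

Corrected query:
SELECT location FROM sensors GROUP BY location HAVING MIN(reading) > (SELECT AVG(reading) FROM sensors)

Result:
location
--------
Basement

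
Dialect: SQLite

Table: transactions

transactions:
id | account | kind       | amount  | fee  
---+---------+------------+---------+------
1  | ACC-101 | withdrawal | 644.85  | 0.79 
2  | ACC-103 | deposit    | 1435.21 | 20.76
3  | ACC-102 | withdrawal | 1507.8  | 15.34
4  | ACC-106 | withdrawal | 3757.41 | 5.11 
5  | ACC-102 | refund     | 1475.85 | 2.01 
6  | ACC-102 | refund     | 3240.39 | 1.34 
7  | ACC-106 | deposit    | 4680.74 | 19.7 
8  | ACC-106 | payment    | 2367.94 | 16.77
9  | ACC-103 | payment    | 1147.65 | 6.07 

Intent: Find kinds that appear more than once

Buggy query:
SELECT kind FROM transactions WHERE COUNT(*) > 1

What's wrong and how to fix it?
Bug: COUNT(*) is an aggregate and cannot be used in WHERE

Fix: GROUP BY kind, then filter groups with HAVING COUNT(*) > 1

Corrected query:
SELECT kind FROM transactions GROUP BY kind HAVING COUNT(*) > 1

Result:
kind      
----------
deposit   
payment   
refund    
withdrawal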